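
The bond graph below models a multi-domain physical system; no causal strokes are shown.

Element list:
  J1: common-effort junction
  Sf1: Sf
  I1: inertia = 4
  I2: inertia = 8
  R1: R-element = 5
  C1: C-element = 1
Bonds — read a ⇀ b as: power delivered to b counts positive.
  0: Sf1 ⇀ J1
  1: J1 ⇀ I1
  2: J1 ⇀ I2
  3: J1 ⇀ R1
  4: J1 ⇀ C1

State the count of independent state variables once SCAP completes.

#0 stroke→Sf1  (Sf1 fixes flow; stroke at Sf1)
#1 stroke→I1  (I1 outputs flow p/I1)
#2 stroke→I2  (I2: I, integral causality)
#4 stroke→J1  (C1 integral (e out))
#3 stroke→R1  (common-e at J1 fixed by 4)

3  (C1, I1, I2 all integral)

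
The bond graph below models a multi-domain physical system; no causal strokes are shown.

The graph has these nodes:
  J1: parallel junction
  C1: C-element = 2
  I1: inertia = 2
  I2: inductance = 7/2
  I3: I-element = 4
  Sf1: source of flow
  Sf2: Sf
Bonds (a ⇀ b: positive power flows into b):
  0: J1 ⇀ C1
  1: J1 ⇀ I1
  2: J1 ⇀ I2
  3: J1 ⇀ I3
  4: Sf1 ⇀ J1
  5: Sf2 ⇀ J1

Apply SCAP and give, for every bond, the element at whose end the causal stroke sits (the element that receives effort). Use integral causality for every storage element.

β4 →Sf1  (Sf1: flow source, stroke at near end)
β5 →Sf2  (source Sf2 imposes f)
β0 →J1  (prefer integral on C1)
β1 →I1  (J1 effort already set via bond 0)
β2 →I2  (0-jn J1 has e-setter on 0)
β3 →I3  (J1: bond 0 brought effort, rest push out)

bond 0 stroke→J1
bond 1 stroke→I1
bond 2 stroke→I2
bond 3 stroke→I3
bond 4 stroke→Sf1
bond 5 stroke→Sf2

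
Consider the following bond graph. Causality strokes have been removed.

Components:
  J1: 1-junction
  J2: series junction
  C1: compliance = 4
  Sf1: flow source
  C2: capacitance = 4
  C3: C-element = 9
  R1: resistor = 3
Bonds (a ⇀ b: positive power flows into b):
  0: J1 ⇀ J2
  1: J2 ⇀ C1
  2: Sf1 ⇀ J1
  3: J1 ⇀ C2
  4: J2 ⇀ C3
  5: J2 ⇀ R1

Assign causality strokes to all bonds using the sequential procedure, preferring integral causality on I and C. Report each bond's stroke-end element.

bond 0 stroke at J1
bond 1 stroke at J2
bond 2 stroke at Sf1
bond 3 stroke at J1
bond 4 stroke at J2
bond 5 stroke at J2

b2 →Sf1  (Sf1 (Sf) sets flow on bond)
b0 →J1  (1-jn J1 has f-setter on 2)
b3 →J1  (J1 flow already set via bond 2)
b1 →J2  (1-jn J2 has f-setter on 0)
b4 →J2  (J2 flow already set via bond 0)
b5 →J2  (1-jn J2 has f-setter on 0)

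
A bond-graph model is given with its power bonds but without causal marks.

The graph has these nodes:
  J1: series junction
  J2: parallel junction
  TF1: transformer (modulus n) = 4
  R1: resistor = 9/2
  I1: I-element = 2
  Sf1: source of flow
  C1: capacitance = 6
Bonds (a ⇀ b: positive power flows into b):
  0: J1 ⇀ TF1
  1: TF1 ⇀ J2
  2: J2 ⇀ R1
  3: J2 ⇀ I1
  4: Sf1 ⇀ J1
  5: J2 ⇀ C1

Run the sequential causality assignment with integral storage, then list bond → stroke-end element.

β0 stroke at J1
β1 stroke at TF1
β2 stroke at R1
β3 stroke at I1
β4 stroke at Sf1
β5 stroke at J2

#4 |Sf1  (Sf1 fixes flow; stroke at Sf1)
#0 |J1  (common-f at J1 fixed by 4)
#1 |TF1  (TF TF1: opposite of bond 0)
#3 |I1  (I1 integral (f out))
#5 |J2  (C1: C, integral causality)
#2 |R1  (J2: bond 5 brought effort, rest push out)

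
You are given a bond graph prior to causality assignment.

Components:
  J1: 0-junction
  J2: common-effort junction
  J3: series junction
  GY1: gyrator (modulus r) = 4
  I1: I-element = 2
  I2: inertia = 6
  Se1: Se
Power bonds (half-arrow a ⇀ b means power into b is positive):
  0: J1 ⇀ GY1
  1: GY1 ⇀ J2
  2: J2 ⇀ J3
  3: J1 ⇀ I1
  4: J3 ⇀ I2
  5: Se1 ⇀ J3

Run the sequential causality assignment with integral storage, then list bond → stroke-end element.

β5 |J3  (source Se1 imposes e)
β3 |I1  (I1: I, integral causality)
β0 |J1  (closing 0-jn rule on J1)
β1 |J2  (GY1: gyrator matches bond 0)
β2 |J3  (J2: bond 1 brought effort, rest push out)
β4 |I2  (only one flow-in slot at J3)

β0 →J1
β1 →J2
β2 →J3
β3 →I1
β4 →I2
β5 →J3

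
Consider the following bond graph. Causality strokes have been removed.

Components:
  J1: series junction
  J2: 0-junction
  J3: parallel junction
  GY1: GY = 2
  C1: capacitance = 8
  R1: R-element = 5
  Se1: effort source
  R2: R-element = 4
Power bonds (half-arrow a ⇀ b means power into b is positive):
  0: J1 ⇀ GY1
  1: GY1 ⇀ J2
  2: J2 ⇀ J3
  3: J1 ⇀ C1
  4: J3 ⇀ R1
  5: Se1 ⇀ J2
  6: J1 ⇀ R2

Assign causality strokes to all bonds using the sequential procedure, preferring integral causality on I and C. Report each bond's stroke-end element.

#0 stroke at GY1
#1 stroke at GY1
#2 stroke at J3
#3 stroke at J1
#4 stroke at R1
#5 stroke at J2
#6 stroke at J1

β5 stroke→J2  (Se1: effort source, stroke at far end)
β1 stroke→GY1  (J2 effort already set via bond 5)
β2 stroke→J3  (J2 effort already set via bond 5)
β4 stroke→R1  (J3 effort already set via bond 2)
β0 stroke→GY1  (through GY1, causality inverts; strokes same side of GY1)
β3 stroke→J1  (common-f at J1 fixed by 0)
β6 stroke→J1  (J1 flow already set via bond 0)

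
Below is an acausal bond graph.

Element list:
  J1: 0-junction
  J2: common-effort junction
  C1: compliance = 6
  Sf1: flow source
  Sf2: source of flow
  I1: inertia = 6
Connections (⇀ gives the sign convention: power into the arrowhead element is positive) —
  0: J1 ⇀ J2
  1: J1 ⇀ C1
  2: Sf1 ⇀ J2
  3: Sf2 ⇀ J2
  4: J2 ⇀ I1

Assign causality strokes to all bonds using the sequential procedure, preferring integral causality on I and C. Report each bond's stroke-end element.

#2 |Sf1  (Sf1 (Sf) sets flow on bond)
#3 |Sf2  (Sf2 (Sf) sets flow on bond)
#1 |J1  (C1 outputs effort q/C1)
#0 |J2  (0-jn J1 has e-setter on 1)
#4 |I1  (common-e at J2 fixed by 0)

β0 →J2
β1 →J1
β2 →Sf1
β3 →Sf2
β4 →I1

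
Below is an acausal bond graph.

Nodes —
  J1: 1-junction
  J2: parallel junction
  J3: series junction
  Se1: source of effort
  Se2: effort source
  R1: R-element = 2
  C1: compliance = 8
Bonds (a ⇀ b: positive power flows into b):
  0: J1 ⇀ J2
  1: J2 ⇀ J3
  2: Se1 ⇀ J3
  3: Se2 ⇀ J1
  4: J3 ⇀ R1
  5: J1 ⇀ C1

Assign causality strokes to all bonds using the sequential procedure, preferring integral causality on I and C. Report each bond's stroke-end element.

β0 |J2
β1 |J3
β2 |J3
β3 |J1
β4 |R1
β5 |J1

#2 |J3  (Se1 fixes effort; stroke away)
#3 |J1  (source Se2 imposes e)
#5 |J1  (C1 outputs effort q/C1)
#0 |J2  (only one flow-in slot at J1)
#1 |J3  (J2 effort already set via bond 0)
#4 |R1  (closing 1-jn rule on J3)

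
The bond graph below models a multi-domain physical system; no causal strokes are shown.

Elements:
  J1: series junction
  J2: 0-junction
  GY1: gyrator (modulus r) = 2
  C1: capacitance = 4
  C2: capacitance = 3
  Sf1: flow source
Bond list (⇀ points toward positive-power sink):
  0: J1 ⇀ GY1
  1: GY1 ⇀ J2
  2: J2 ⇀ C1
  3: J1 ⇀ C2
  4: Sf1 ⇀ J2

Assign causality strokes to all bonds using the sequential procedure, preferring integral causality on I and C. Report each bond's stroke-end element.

#0 stroke at GY1
#1 stroke at GY1
#2 stroke at J2
#3 stroke at J1
#4 stroke at Sf1

bond 4 →Sf1  (Sf1 (Sf) sets flow on bond)
bond 2 →J2  (C1: C, integral causality)
bond 1 →GY1  (J2 effort already set via bond 2)
bond 0 →GY1  (GY1: gyrator matches bond 1)
bond 3 →J1  (J1: bond 0 brought flow, rest push out)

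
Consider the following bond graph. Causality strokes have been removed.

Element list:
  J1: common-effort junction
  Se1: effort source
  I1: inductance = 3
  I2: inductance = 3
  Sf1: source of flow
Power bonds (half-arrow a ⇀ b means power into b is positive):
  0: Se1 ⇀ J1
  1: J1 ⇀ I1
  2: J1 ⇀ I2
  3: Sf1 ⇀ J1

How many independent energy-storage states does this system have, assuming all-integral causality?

#0 stroke→J1  (Se1: effort source, stroke at far end)
#3 stroke→Sf1  (Sf1 (Sf) sets flow on bond)
#1 stroke→I1  (J1 effort already set via bond 0)
#2 stroke→I2  (common-e at J1 fixed by 0)

2  (I1, I2 all integral)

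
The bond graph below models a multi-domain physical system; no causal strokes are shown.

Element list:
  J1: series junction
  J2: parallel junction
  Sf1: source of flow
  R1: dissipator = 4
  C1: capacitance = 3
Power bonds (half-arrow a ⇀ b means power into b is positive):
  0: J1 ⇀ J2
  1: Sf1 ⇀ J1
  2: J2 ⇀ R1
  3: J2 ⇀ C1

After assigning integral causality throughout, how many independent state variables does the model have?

b1 stroke→Sf1  (Sf1 fixes flow; stroke at Sf1)
b0 stroke→J1  (common-f at J1 fixed by 1)
b3 stroke→J2  (C1 outputs effort q/C1)
b2 stroke→R1  (common-e at J2 fixed by 3)

1  (C1 all integral)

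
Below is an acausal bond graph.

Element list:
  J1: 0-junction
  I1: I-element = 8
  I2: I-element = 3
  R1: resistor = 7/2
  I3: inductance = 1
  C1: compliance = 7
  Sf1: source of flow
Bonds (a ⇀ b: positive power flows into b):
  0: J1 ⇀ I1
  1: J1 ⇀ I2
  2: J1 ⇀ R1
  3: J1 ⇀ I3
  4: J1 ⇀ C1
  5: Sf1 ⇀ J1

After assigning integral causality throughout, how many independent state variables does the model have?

#5 stroke→Sf1  (source Sf1 imposes f)
#0 stroke→I1  (I1 outputs flow p/I1)
#1 stroke→I2  (I2 outputs flow p/I2)
#3 stroke→I3  (prefer integral on I3)
#4 stroke→J1  (C1 outputs effort q/C1)
#2 stroke→R1  (J1: bond 4 brought effort, rest push out)

4  (C1, I1, I2, I3 all integral)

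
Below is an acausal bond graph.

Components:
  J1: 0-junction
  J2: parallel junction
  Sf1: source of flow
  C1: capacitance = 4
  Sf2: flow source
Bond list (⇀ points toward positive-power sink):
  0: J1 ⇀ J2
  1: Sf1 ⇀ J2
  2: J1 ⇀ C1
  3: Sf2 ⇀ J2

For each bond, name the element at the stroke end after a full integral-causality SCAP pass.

bond 1 stroke at Sf1  (Sf1: flow source, stroke at near end)
bond 3 stroke at Sf2  (Sf2: flow source, stroke at near end)
bond 0 stroke at J2  (J2: last free bond brings effort in)
bond 2 stroke at J1  (only one effort-in slot at J1)

b0 stroke→J2
b1 stroke→Sf1
b2 stroke→J1
b3 stroke→Sf2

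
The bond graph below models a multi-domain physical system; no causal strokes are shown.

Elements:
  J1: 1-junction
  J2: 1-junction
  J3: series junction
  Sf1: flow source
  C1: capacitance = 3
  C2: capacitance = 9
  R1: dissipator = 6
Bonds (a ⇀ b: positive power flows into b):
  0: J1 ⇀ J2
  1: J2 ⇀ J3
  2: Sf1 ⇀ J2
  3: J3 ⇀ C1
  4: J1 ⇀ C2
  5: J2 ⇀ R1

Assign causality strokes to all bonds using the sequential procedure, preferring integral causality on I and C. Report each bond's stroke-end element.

β0 stroke at J2
β1 stroke at J2
β2 stroke at Sf1
β3 stroke at J3
β4 stroke at J1
β5 stroke at J2

bond 2 →Sf1  (source Sf1 imposes f)
bond 0 →J2  (1-jn J2 has f-setter on 2)
bond 1 →J2  (J2 flow already set via bond 2)
bond 5 →J2  (1-jn J2 has f-setter on 2)
bond 3 →J3  (common-f at J3 fixed by 1)
bond 4 →J1  (common-f at J1 fixed by 0)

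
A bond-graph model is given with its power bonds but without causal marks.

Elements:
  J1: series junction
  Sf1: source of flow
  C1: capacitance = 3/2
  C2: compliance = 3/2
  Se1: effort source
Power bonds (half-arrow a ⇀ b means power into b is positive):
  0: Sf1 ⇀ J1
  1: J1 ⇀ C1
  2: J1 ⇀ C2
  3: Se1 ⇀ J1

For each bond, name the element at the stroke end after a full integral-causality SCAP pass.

bond 0 stroke at Sf1
bond 1 stroke at J1
bond 2 stroke at J1
bond 3 stroke at J1

β0 stroke→Sf1  (source Sf1 imposes f)
β3 stroke→J1  (source Se1 imposes e)
β1 stroke→J1  (1-jn J1 has f-setter on 0)
β2 stroke→J1  (J1: bond 0 brought flow, rest push out)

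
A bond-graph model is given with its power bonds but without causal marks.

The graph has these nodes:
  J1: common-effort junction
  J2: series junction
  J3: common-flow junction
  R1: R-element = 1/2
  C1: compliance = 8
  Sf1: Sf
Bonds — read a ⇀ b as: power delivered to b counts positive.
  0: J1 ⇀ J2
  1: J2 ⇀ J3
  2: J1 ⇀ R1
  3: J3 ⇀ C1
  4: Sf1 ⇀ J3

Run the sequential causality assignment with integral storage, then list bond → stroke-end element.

b4 →Sf1  (Sf1 (Sf) sets flow on bond)
b1 →J3  (J3 flow already set via bond 4)
b3 →J3  (J3 flow already set via bond 4)
b0 →J2  (J2 flow already set via bond 1)
b2 →J1  (closing 0-jn rule on J1)

bond 0 stroke→J2
bond 1 stroke→J3
bond 2 stroke→J1
bond 3 stroke→J3
bond 4 stroke→Sf1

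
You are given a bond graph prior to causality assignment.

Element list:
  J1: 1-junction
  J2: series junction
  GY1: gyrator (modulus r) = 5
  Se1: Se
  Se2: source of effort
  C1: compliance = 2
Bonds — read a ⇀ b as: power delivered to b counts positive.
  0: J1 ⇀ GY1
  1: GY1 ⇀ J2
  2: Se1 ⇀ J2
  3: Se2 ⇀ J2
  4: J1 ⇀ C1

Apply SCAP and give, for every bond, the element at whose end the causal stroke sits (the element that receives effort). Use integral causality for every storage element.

bond 2 stroke→J2  (Se1: effort source, stroke at far end)
bond 3 stroke→J2  (Se2: effort source, stroke at far end)
bond 1 stroke→GY1  (J2: last free bond brings flow in)
bond 0 stroke→GY1  (GY1: gyrator matches bond 1)
bond 4 stroke→J1  (1-jn J1 has f-setter on 0)

#0 stroke→GY1
#1 stroke→GY1
#2 stroke→J2
#3 stroke→J2
#4 stroke→J1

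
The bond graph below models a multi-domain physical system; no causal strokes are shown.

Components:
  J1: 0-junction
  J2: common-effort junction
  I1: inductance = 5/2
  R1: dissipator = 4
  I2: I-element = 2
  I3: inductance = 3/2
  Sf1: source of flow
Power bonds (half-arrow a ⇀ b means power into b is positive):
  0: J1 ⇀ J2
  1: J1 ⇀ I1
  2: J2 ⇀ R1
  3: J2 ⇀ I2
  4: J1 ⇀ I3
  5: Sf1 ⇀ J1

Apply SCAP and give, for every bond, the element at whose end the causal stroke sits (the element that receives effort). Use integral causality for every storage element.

β5 stroke at Sf1  (Sf1 fixes flow; stroke at Sf1)
β1 stroke at I1  (prefer integral on I1)
β3 stroke at I2  (I2 integral (f out))
β4 stroke at I3  (prefer integral on I3)
β0 stroke at J1  (J1: last free bond brings effort in)
β2 stroke at J2  (only one effort-in slot at J2)

bond 0 stroke at J1
bond 1 stroke at I1
bond 2 stroke at J2
bond 3 stroke at I2
bond 4 stroke at I3
bond 5 stroke at Sf1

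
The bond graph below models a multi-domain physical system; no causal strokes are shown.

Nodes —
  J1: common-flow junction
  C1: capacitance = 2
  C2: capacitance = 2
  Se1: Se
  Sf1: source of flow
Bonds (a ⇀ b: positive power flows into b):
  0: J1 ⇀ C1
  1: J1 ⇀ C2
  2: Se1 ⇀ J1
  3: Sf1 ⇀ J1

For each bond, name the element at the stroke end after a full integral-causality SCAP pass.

b2 stroke at J1  (source Se1 imposes e)
b3 stroke at Sf1  (Sf1: flow source, stroke at near end)
b0 stroke at J1  (1-jn J1 has f-setter on 3)
b1 stroke at J1  (J1: bond 3 brought flow, rest push out)

β0 stroke→J1
β1 stroke→J1
β2 stroke→J1
β3 stroke→Sf1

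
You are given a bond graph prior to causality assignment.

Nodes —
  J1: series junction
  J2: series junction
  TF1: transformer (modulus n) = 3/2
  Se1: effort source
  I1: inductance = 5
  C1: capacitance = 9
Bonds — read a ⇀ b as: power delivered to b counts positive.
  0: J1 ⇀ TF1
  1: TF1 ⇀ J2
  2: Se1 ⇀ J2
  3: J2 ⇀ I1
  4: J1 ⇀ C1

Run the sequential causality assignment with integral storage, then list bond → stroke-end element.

b2 stroke→J2  (Se1 (Se) sets effort on bond)
b3 stroke→I1  (I1 outputs flow p/I1)
b1 stroke→J2  (1-jn J2 has f-setter on 3)
b0 stroke→TF1  (TF TF1: opposite of bond 1)
b4 stroke→J1  (common-f at J1 fixed by 0)

b0 stroke at TF1
b1 stroke at J2
b2 stroke at J2
b3 stroke at I1
b4 stroke at J1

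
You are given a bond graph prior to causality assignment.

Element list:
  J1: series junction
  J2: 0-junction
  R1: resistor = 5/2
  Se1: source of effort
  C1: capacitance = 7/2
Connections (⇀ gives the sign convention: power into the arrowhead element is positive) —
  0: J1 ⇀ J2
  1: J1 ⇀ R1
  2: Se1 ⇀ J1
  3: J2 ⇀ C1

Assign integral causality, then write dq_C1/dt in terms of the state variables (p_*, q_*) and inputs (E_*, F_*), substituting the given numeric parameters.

b2 |J1  (Se1 (Se) sets effort on bond)
b3 |J2  (prefer integral on C1)
b0 |J1  (J2 effort already set via bond 3)
b1 |R1  (J1 needs exactly one f-in)

dq_C1/dt = 2*E_Se1/5 - 4*q_C1/35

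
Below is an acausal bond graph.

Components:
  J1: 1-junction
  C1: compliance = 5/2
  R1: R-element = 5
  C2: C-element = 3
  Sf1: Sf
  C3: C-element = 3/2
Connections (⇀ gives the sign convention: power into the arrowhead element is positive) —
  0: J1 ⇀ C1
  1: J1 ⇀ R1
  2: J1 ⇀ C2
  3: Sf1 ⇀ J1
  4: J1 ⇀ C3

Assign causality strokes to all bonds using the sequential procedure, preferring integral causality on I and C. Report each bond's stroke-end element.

bond 0 stroke→J1
bond 1 stroke→J1
bond 2 stroke→J1
bond 3 stroke→Sf1
bond 4 stroke→J1

#3 stroke→Sf1  (Sf1: flow source, stroke at near end)
#0 stroke→J1  (J1: bond 3 brought flow, rest push out)
#1 stroke→J1  (J1 flow already set via bond 3)
#2 stroke→J1  (J1: bond 3 brought flow, rest push out)
#4 stroke→J1  (1-jn J1 has f-setter on 3)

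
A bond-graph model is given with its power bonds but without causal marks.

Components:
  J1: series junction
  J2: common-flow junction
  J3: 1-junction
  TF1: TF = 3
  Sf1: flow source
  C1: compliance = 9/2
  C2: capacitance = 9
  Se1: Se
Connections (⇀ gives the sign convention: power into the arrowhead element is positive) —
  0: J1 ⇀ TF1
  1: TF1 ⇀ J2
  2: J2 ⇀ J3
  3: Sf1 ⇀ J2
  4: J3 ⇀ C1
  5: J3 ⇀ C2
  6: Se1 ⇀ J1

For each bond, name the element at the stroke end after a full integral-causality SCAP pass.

β0 |TF1
β1 |J2
β2 |J2
β3 |Sf1
β4 |J3
β5 |J3
β6 |J1

b3 stroke at Sf1  (Sf1: flow source, stroke at near end)
b6 stroke at J1  (Se1 (Se) sets effort on bond)
b0 stroke at TF1  (J1: last free bond brings flow in)
b1 stroke at J2  (J2 flow already set via bond 3)
b2 stroke at J2  (J2: bond 3 brought flow, rest push out)
b4 stroke at J3  (common-f at J3 fixed by 2)
b5 stroke at J3  (J3: bond 2 brought flow, rest push out)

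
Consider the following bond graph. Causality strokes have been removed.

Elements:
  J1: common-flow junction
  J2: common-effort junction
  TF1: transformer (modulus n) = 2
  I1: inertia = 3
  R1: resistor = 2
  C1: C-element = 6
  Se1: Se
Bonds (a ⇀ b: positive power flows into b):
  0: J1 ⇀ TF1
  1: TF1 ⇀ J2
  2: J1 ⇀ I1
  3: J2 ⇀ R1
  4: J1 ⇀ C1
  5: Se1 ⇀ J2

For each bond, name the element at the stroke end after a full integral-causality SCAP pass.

#0 →J1
#1 →TF1
#2 →I1
#3 →R1
#4 →J1
#5 →J2

b5 |J2  (source Se1 imposes e)
b1 |TF1  (common-e at J2 fixed by 5)
b3 |R1  (0-jn J2 has e-setter on 5)
b0 |J1  (TF1: transformer flips bond 1)
b2 |I1  (I1 integral (f out))
b4 |J1  (common-f at J1 fixed by 2)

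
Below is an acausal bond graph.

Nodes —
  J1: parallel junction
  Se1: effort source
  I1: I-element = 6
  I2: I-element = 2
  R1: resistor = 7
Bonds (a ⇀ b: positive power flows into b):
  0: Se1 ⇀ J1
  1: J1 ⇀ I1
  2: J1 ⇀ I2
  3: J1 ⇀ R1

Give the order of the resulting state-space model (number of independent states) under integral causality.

2  (I1, I2 all integral)

b0 →J1  (source Se1 imposes e)
b1 →I1  (J1: bond 0 brought effort, rest push out)
b2 →I2  (0-jn J1 has e-setter on 0)
b3 →R1  (J1: bond 0 brought effort, rest push out)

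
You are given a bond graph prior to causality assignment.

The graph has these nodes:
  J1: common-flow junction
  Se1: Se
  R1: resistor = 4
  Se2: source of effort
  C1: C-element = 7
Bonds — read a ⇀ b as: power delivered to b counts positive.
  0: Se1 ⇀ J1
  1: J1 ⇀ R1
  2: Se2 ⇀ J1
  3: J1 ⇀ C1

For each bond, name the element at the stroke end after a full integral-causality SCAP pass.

bond 0 |J1  (Se1 (Se) sets effort on bond)
bond 2 |J1  (Se2: effort source, stroke at far end)
bond 3 |J1  (prefer integral on C1)
bond 1 |R1  (J1: last free bond brings flow in)

β0 stroke at J1
β1 stroke at R1
β2 stroke at J1
β3 stroke at J1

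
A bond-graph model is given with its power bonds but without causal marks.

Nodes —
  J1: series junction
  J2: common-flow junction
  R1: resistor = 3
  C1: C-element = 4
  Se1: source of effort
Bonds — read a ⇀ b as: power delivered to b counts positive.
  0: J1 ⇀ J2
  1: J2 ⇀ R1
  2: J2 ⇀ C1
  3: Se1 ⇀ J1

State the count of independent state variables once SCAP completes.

1  (C1 all integral)

bond 3 →J1  (Se1 (Se) sets effort on bond)
bond 0 →J2  (closing 1-jn rule on J1)
bond 2 →J2  (C1 outputs effort q/C1)
bond 1 →R1  (J2: last free bond brings flow in)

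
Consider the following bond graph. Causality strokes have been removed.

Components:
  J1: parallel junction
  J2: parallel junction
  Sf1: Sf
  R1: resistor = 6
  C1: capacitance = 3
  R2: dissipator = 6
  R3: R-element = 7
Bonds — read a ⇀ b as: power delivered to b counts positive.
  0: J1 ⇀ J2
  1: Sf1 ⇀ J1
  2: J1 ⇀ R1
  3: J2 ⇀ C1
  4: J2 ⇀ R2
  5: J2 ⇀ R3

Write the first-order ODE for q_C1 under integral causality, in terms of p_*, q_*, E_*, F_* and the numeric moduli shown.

dq_C1/dt = F_Sf1 - 10*q_C1/63

bond 1 →Sf1  (Sf1: flow source, stroke at near end)
bond 3 →J2  (prefer integral on C1)
bond 0 →J1  (J2 effort already set via bond 3)
bond 4 →R2  (J2 effort already set via bond 3)
bond 5 →R3  (common-e at J2 fixed by 3)
bond 2 →R1  (J1: bond 0 brought effort, rest push out)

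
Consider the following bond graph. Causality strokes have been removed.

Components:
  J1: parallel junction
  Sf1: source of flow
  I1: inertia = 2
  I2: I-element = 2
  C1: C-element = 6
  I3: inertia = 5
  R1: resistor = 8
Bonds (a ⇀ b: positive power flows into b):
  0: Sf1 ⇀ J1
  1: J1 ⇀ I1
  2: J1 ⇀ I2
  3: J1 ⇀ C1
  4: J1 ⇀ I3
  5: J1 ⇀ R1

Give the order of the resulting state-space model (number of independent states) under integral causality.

4  (C1, I1, I2, I3 all integral)

b0 |Sf1  (source Sf1 imposes f)
b1 |I1  (I1 integral (f out))
b2 |I2  (I2 integral (f out))
b3 |J1  (C1 outputs effort q/C1)
b4 |I3  (common-e at J1 fixed by 3)
b5 |R1  (J1: bond 3 brought effort, rest push out)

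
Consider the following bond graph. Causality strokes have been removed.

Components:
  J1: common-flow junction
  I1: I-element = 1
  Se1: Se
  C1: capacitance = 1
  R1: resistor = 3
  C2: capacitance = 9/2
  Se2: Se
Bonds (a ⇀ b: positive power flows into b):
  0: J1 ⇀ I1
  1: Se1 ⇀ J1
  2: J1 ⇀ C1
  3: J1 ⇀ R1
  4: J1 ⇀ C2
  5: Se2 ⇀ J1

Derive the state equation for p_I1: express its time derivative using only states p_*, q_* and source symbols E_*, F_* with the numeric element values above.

bond 1 stroke→J1  (Se1 (Se) sets effort on bond)
bond 5 stroke→J1  (Se2 fixes effort; stroke away)
bond 0 stroke→I1  (prefer integral on I1)
bond 2 stroke→J1  (J1: bond 0 brought flow, rest push out)
bond 3 stroke→J1  (common-f at J1 fixed by 0)
bond 4 stroke→J1  (J1: bond 0 brought flow, rest push out)

dp_I1/dt = E_Se1 + E_Se2 - 3*p_I1 - q_C1 - 2*q_C2/9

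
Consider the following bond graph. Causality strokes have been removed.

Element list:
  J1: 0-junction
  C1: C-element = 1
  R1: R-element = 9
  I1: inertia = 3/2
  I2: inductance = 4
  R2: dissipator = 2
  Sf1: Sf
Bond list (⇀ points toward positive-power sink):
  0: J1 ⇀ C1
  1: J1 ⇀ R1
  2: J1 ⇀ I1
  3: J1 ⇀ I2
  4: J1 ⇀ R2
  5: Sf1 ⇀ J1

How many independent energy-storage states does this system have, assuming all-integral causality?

b5 →Sf1  (source Sf1 imposes f)
b0 →J1  (C1 integral (e out))
b1 →R1  (0-jn J1 has e-setter on 0)
b2 →I1  (J1: bond 0 brought effort, rest push out)
b3 →I2  (0-jn J1 has e-setter on 0)
b4 →R2  (J1: bond 0 brought effort, rest push out)

3  (C1, I1, I2 all integral)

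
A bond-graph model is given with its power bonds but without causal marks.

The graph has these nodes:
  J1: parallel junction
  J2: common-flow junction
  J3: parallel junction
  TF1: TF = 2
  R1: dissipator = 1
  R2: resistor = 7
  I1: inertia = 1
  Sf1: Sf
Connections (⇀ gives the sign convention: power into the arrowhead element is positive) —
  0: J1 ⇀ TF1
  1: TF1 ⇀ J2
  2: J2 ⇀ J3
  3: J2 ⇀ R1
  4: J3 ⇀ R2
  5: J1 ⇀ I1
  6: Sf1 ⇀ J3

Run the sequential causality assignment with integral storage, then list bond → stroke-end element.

bond 0 →J1
bond 1 →TF1
bond 2 →J2
bond 3 →J2
bond 4 →J3
bond 5 →I1
bond 6 →Sf1

#6 →Sf1  (Sf1 fixes flow; stroke at Sf1)
#5 →I1  (I1: I, integral causality)
#0 →J1  (only one effort-in slot at J1)
#1 →TF1  (TF TF1: opposite of bond 0)
#2 →J2  (J2: bond 1 brought flow, rest push out)
#3 →J2  (1-jn J2 has f-setter on 1)
#4 →J3  (J3: last free bond brings effort in)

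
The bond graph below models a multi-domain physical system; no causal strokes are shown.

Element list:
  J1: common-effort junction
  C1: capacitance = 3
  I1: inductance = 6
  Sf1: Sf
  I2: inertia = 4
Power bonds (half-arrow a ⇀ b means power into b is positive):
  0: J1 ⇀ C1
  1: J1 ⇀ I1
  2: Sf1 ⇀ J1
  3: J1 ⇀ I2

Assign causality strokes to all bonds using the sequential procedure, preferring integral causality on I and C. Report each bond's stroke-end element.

β2 →Sf1  (source Sf1 imposes f)
β0 →J1  (prefer integral on C1)
β1 →I1  (common-e at J1 fixed by 0)
β3 →I2  (common-e at J1 fixed by 0)

b0 →J1
b1 →I1
b2 →Sf1
b3 →I2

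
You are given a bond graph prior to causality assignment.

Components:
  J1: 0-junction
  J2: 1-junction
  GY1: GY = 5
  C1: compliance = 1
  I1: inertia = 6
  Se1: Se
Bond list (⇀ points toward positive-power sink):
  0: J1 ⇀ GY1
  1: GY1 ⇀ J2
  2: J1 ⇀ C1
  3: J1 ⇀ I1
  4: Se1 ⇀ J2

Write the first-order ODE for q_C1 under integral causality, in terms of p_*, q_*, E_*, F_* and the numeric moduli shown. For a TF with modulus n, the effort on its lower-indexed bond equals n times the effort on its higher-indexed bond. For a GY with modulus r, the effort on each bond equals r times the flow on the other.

dq_C1/dt = E_Se1/5 - p_I1/6

#4 |J2  (Se1: effort source, stroke at far end)
#1 |GY1  (J2: last free bond brings flow in)
#0 |GY1  (GY1 both-in/both-out from 1)
#2 |J1  (C1 integral (e out))
#3 |I1  (J1: bond 2 brought effort, rest push out)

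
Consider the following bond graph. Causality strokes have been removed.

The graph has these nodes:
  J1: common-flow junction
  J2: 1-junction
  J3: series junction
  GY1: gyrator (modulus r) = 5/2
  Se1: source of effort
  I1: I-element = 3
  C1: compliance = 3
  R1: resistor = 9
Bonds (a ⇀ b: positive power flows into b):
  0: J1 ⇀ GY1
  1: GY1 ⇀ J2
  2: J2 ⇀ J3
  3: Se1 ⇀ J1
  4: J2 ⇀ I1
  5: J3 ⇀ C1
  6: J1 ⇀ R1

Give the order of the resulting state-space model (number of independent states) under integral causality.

2  (C1, I1 all integral)

bond 3 →J1  (source Se1 imposes e)
bond 4 →I1  (I1 integral (f out))
bond 1 →J2  (common-f at J2 fixed by 4)
bond 2 →J2  (common-f at J2 fixed by 4)
bond 5 →J3  (J3 flow already set via bond 2)
bond 0 →J1  (GY1 both-in/both-out from 1)
bond 6 →R1  (only one flow-in slot at J1)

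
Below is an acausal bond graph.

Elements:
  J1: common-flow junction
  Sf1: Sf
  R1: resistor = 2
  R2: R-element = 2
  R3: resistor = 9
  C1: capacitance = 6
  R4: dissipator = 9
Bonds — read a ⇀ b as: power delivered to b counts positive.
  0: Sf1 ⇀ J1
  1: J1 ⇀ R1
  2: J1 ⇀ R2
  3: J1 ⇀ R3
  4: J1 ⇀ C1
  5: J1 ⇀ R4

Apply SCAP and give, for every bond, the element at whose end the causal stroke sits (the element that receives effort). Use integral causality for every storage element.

#0 stroke→Sf1
#1 stroke→J1
#2 stroke→J1
#3 stroke→J1
#4 stroke→J1
#5 stroke→J1

b0 stroke→Sf1  (Sf1 fixes flow; stroke at Sf1)
b1 stroke→J1  (1-jn J1 has f-setter on 0)
b2 stroke→J1  (J1: bond 0 brought flow, rest push out)
b3 stroke→J1  (J1 flow already set via bond 0)
b4 stroke→J1  (1-jn J1 has f-setter on 0)
b5 stroke→J1  (J1 flow already set via bond 0)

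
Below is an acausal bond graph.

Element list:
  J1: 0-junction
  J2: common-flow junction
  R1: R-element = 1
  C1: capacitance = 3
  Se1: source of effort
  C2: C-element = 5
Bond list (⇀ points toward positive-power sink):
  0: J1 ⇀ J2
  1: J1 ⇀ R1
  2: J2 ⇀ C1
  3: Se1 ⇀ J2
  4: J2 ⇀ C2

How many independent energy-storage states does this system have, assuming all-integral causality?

2  (C1, C2 all integral)

#3 stroke→J2  (source Se1 imposes e)
#2 stroke→J2  (prefer integral on C1)
#4 stroke→J2  (prefer integral on C2)
#0 stroke→J1  (J2 needs exactly one f-in)
#1 stroke→R1  (common-e at J1 fixed by 0)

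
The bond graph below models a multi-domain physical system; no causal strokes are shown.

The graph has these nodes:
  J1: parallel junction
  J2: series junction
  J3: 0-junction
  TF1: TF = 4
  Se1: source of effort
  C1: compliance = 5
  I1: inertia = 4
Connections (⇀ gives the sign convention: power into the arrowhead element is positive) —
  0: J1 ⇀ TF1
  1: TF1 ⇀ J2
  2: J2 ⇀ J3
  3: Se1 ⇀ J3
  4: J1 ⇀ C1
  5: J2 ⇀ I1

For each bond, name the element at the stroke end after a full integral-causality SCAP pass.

β3 |J3  (Se1 (Se) sets effort on bond)
β2 |J2  (0-jn J3 has e-setter on 3)
β4 |J1  (C1 outputs effort q/C1)
β0 |TF1  (common-e at J1 fixed by 4)
β1 |J2  (TF1: transformer flips bond 0)
β5 |I1  (only one flow-in slot at J2)

bond 0 →TF1
bond 1 →J2
bond 2 →J2
bond 3 →J3
bond 4 →J1
bond 5 →I1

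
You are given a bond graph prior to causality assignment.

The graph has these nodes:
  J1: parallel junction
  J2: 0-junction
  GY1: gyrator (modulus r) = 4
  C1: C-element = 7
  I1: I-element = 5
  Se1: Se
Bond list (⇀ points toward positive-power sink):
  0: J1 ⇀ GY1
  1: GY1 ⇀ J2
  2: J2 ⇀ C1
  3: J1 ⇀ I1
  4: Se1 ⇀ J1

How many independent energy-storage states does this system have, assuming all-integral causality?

β4 |J1  (source Se1 imposes e)
β0 |GY1  (common-e at J1 fixed by 4)
β3 |I1  (common-e at J1 fixed by 4)
β1 |GY1  (through GY1, causality inverts; strokes same side of GY1)
β2 |J2  (J2: last free bond brings effort in)

2  (C1, I1 all integral)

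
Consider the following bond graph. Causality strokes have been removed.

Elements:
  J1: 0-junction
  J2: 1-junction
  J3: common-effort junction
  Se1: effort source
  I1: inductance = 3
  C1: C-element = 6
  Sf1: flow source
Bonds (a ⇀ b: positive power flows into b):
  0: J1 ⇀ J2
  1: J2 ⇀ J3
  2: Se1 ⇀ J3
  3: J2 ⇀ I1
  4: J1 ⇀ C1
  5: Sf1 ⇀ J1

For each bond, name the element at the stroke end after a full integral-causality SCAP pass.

b2 stroke→J3  (Se1 fixes effort; stroke away)
b5 stroke→Sf1  (Sf1 (Sf) sets flow on bond)
b1 stroke→J2  (J3 effort already set via bond 2)
b3 stroke→I1  (I1: I, integral causality)
b0 stroke→J2  (J2 flow already set via bond 3)
b4 stroke→J1  (closing 0-jn rule on J1)

β0 stroke at J2
β1 stroke at J2
β2 stroke at J3
β3 stroke at I1
β4 stroke at J1
β5 stroke at Sf1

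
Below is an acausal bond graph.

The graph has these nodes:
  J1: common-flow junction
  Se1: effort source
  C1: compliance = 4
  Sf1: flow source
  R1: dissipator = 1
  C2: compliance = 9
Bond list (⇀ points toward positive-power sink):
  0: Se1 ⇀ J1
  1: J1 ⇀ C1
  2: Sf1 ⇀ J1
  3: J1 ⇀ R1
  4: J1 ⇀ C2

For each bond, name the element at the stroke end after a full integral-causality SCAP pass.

#0 →J1
#1 →J1
#2 →Sf1
#3 →J1
#4 →J1

#0 |J1  (Se1 fixes effort; stroke away)
#2 |Sf1  (Sf1 fixes flow; stroke at Sf1)
#1 |J1  (common-f at J1 fixed by 2)
#3 |J1  (J1 flow already set via bond 2)
#4 |J1  (common-f at J1 fixed by 2)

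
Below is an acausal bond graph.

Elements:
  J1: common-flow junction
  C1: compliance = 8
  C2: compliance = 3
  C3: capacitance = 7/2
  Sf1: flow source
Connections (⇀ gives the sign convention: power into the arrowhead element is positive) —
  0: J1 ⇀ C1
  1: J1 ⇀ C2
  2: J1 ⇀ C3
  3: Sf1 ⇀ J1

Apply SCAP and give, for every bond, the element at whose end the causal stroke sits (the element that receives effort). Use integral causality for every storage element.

b3 →Sf1  (Sf1 (Sf) sets flow on bond)
b0 →J1  (common-f at J1 fixed by 3)
b1 →J1  (J1: bond 3 brought flow, rest push out)
b2 →J1  (common-f at J1 fixed by 3)

bond 0 |J1
bond 1 |J1
bond 2 |J1
bond 3 |Sf1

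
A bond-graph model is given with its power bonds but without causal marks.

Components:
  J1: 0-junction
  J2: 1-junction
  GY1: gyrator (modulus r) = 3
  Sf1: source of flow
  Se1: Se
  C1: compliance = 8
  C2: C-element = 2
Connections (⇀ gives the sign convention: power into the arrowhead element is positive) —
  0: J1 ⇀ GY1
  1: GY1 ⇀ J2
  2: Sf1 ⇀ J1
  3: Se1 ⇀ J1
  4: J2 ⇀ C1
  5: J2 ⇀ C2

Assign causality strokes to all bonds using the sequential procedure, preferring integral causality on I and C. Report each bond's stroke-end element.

bond 0 stroke→GY1
bond 1 stroke→GY1
bond 2 stroke→Sf1
bond 3 stroke→J1
bond 4 stroke→J2
bond 5 stroke→J2

bond 2 |Sf1  (source Sf1 imposes f)
bond 3 |J1  (source Se1 imposes e)
bond 0 |GY1  (0-jn J1 has e-setter on 3)
bond 1 |GY1  (GY1 both-in/both-out from 0)
bond 4 |J2  (common-f at J2 fixed by 1)
bond 5 |J2  (J2: bond 1 brought flow, rest push out)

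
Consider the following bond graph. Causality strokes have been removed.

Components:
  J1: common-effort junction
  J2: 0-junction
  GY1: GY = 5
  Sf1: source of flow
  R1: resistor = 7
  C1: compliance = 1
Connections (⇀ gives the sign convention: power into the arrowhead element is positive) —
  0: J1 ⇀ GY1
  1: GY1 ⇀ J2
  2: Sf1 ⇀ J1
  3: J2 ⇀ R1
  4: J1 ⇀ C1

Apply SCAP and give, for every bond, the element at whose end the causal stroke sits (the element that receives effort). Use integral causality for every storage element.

β2 |Sf1  (source Sf1 imposes f)
β4 |J1  (C1: C, integral causality)
β0 |GY1  (common-e at J1 fixed by 4)
β1 |GY1  (through GY1, causality inverts; strokes same side of GY1)
β3 |J2  (closing 0-jn rule on J2)

#0 stroke→GY1
#1 stroke→GY1
#2 stroke→Sf1
#3 stroke→J2
#4 stroke→J1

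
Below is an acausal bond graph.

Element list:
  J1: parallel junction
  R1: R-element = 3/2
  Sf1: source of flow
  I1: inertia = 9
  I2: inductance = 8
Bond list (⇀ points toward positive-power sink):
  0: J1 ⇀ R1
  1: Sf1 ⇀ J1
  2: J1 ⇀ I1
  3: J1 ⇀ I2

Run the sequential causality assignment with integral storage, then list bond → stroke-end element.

bond 0 |J1
bond 1 |Sf1
bond 2 |I1
bond 3 |I2

bond 1 |Sf1  (Sf1: flow source, stroke at near end)
bond 2 |I1  (I1: I, integral causality)
bond 3 |I2  (I2: I, integral causality)
bond 0 |J1  (only one effort-in slot at J1)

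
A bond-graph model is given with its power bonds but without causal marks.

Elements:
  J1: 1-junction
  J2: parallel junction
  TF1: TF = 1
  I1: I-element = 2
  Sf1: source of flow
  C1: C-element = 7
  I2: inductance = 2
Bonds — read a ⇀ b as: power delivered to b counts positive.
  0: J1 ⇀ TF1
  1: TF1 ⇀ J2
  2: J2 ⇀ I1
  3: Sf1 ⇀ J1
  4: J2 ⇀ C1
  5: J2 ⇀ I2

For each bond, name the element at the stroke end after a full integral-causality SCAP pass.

bond 0 |J1
bond 1 |TF1
bond 2 |I1
bond 3 |Sf1
bond 4 |J2
bond 5 |I2

bond 3 stroke at Sf1  (source Sf1 imposes f)
bond 0 stroke at J1  (common-f at J1 fixed by 3)
bond 1 stroke at TF1  (TF1 one-in-one-out from 0)
bond 2 stroke at I1  (I1 outputs flow p/I1)
bond 4 stroke at J2  (C1: C, integral causality)
bond 5 stroke at I2  (J2 effort already set via bond 4)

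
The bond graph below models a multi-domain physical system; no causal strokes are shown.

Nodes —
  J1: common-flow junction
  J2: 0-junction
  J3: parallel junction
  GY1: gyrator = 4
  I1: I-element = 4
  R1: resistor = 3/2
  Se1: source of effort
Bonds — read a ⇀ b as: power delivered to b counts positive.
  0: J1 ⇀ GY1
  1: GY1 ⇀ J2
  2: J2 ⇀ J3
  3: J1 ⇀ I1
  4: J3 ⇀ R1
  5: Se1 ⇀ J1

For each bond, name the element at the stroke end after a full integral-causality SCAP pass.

b5 |J1  (source Se1 imposes e)
b3 |I1  (I1: I, integral causality)
b0 |J1  (J1 flow already set via bond 3)
b1 |J2  (GY1: gyrator matches bond 0)
b2 |J3  (common-e at J2 fixed by 1)
b4 |R1  (0-jn J3 has e-setter on 2)

bond 0 stroke at J1
bond 1 stroke at J2
bond 2 stroke at J3
bond 3 stroke at I1
bond 4 stroke at R1
bond 5 stroke at J1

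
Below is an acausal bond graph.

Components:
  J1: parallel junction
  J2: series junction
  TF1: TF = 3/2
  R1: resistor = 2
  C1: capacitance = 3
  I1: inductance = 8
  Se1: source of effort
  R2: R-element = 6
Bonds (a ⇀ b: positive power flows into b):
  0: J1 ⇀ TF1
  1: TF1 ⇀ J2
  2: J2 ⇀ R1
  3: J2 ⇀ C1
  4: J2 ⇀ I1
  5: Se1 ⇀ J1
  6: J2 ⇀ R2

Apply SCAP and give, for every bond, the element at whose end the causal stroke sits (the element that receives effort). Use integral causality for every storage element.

β5 stroke at J1  (Se1: effort source, stroke at far end)
β0 stroke at TF1  (common-e at J1 fixed by 5)
β1 stroke at J2  (through TF1, causality passes straight; one stroke at TF1)
β3 stroke at J2  (C1 integral (e out))
β4 stroke at I1  (I1 outputs flow p/I1)
β2 stroke at J2  (common-f at J2 fixed by 4)
β6 stroke at J2  (J2: bond 4 brought flow, rest push out)

b0 →TF1
b1 →J2
b2 →J2
b3 →J2
b4 →I1
b5 →J1
b6 →J2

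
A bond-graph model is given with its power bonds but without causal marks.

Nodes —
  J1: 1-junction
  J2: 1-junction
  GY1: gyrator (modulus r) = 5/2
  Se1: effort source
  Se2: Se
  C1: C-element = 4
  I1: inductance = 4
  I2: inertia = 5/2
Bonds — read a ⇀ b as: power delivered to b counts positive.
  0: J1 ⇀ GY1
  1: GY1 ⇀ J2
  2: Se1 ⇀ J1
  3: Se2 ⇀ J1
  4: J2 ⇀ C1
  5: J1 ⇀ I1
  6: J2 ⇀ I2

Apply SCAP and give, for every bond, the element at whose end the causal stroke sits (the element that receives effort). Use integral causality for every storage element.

β2 →J1  (source Se1 imposes e)
β3 →J1  (Se2: effort source, stroke at far end)
β4 →J2  (C1 outputs effort q/C1)
β5 →I1  (I1 outputs flow p/I1)
β0 →J1  (common-f at J1 fixed by 5)
β1 →J2  (GY GY1: same side as bond 0)
β6 →I2  (only one flow-in slot at J2)

β0 →J1
β1 →J2
β2 →J1
β3 →J1
β4 →J2
β5 →I1
β6 →I2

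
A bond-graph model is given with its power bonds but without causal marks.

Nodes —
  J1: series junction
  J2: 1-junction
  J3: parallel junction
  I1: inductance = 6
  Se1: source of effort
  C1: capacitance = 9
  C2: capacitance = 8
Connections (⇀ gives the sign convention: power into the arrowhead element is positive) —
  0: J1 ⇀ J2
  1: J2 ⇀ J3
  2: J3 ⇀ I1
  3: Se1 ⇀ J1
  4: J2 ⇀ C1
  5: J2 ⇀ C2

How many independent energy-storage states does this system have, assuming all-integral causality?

β3 stroke at J1  (source Se1 imposes e)
β0 stroke at J2  (closing 1-jn rule on J1)
β2 stroke at I1  (I1 outputs flow p/I1)
β1 stroke at J3  (closing 0-jn rule on J3)
β4 stroke at J2  (common-f at J2 fixed by 1)
β5 stroke at J2  (J2: bond 1 brought flow, rest push out)

3  (C1, C2, I1 all integral)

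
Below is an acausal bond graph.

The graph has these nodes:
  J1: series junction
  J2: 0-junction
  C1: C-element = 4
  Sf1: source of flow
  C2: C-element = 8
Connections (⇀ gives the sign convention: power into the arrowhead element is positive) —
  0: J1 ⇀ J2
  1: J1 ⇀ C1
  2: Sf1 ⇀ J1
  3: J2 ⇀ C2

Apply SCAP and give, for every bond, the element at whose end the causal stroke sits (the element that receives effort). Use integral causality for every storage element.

bond 2 stroke→Sf1  (Sf1 (Sf) sets flow on bond)
bond 0 stroke→J1  (1-jn J1 has f-setter on 2)
bond 1 stroke→J1  (1-jn J1 has f-setter on 2)
bond 3 stroke→J2  (J2: last free bond brings effort in)

#0 stroke at J1
#1 stroke at J1
#2 stroke at Sf1
#3 stroke at J2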